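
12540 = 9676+2864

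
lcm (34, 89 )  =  3026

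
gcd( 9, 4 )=1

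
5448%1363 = 1359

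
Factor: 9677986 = 2^1*23^1*210391^1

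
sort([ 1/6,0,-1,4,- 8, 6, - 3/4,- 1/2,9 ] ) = [-8, - 1,- 3/4, - 1/2,0,1/6,4,6,9 ] 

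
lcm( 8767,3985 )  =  43835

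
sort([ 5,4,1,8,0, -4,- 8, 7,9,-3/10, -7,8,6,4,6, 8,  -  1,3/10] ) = [-8,- 7, -4, - 1,  -  3/10, 0,3/10,1,4 , 4, 5,6, 6,7,  8,8,8,9]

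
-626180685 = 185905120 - 812085805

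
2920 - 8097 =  - 5177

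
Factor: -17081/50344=  -  2^(  -  3 )*7^( - 1) *19^1 = - 19/56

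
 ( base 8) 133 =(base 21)47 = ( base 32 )2R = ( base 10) 91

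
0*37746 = 0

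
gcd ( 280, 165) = 5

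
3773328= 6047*624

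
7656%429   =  363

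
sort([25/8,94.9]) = [ 25/8,  94.9]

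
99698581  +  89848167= 189546748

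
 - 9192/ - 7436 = 2298/1859 = 1.24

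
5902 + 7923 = 13825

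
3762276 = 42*89578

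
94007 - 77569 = 16438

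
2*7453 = 14906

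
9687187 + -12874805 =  - 3187618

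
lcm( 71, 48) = 3408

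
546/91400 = 273/45700 = 0.01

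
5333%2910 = 2423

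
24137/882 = 27 + 323/882 = 27.37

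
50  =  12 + 38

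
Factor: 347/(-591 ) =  - 3^ ( -1 )*197^(-1)*347^1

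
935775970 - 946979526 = -11203556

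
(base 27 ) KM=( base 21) 15G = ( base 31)I4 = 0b1000110010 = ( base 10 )562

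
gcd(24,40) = 8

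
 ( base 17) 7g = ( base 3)12000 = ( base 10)135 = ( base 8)207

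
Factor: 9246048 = 2^5  *  3^1 * 7^1*13759^1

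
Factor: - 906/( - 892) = 2^( - 1)*3^1*151^1*223^( - 1) = 453/446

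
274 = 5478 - 5204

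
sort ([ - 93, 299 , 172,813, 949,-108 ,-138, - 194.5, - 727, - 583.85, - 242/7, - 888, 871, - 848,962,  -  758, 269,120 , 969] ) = [-888, - 848,-758, - 727,-583.85,-194.5,-138 , - 108  , - 93, - 242/7, 120,172,269, 299,813,871, 949,962,969]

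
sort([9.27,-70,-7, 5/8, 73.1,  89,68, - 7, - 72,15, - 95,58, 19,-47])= [ - 95, - 72, - 70, - 47,-7, - 7,  5/8, 9.27,15, 19, 58, 68, 73.1,89]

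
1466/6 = 733/3  =  244.33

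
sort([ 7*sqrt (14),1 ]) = [1,7*sqrt(14 ) ] 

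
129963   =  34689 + 95274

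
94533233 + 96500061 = 191033294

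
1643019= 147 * 11177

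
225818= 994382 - 768564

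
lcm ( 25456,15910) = 127280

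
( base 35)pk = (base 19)292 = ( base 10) 895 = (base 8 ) 1577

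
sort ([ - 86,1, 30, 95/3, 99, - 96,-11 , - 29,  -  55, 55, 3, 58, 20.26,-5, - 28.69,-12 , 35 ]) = [ - 96, - 86,-55, - 29,-28.69,-12 ,-11,  -  5,  1,3, 20.26,30, 95/3, 35, 55,58, 99] 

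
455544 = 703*648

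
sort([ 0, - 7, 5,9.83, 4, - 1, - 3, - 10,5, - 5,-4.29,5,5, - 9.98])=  [ - 10,-9.98,  -  7, - 5, - 4.29, - 3, - 1, 0 , 4,5 , 5,5 , 5, 9.83]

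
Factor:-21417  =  -3^1*11^2*59^1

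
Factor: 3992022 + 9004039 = 13^1 * 953^1*1049^1 = 12996061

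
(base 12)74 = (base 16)58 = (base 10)88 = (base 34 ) 2K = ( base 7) 154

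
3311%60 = 11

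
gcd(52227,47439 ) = 63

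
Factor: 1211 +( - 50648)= - 49437 = - 3^3*1831^1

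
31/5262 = 31/5262 =0.01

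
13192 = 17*776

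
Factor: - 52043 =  - 71^1*733^1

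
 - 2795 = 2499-5294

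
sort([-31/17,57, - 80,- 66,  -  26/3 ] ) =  [ - 80,-66, - 26/3, -31/17,57]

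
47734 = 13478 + 34256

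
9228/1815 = 5+51/605 = 5.08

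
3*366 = 1098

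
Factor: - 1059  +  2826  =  3^1*19^1*31^1 = 1767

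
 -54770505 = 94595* ( - 579)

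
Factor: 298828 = 2^2*74707^1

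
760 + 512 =1272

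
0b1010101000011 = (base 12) 3197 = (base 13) 2629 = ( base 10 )5443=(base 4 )1111003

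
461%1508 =461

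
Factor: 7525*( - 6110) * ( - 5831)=268096260250=2^1 * 5^3*7^4 * 13^1 * 17^1 * 43^1 * 47^1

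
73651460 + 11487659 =85139119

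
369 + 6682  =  7051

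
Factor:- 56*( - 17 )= 2^3*7^1*17^1 = 952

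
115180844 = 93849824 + 21331020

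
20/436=5/109=0.05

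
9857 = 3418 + 6439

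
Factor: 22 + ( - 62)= -2^3*5^1 = - 40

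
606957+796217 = 1403174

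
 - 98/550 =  - 49/275 = -0.18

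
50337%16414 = 1095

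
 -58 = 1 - 59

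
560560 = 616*910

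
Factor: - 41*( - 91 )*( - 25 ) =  - 93275=- 5^2*7^1*13^1*41^1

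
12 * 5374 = 64488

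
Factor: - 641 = - 641^1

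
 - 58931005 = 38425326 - 97356331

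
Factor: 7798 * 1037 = 8086526 = 2^1 * 7^1*17^1*61^1 * 557^1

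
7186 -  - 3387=10573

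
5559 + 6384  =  11943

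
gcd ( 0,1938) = 1938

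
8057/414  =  8057/414=19.46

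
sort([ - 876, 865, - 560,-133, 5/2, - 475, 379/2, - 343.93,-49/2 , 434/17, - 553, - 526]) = [ - 876, - 560, - 553 , - 526, - 475 , - 343.93, - 133, - 49/2, 5/2 , 434/17,379/2, 865]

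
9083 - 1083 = 8000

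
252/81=28/9  =  3.11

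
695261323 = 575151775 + 120109548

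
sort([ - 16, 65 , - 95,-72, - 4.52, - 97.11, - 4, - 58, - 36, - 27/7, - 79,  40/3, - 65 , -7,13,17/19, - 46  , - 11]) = [ - 97.11 , - 95,-79, - 72 , -65,- 58, - 46, - 36,-16, - 11 ,-7, - 4.52, - 4, - 27/7,17/19, 13, 40/3 , 65 ] 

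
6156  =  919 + 5237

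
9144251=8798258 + 345993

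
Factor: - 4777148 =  - 2^2*83^1 * 14389^1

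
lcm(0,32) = 0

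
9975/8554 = 1 + 203/1222 = 1.17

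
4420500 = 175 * 25260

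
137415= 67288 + 70127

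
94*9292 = 873448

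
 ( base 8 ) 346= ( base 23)a0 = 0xe6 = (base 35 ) 6k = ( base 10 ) 230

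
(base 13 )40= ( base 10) 52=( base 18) 2G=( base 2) 110100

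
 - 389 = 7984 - 8373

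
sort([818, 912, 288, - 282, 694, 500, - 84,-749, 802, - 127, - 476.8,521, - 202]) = [ - 749,-476.8,- 282, - 202, - 127, - 84, 288 , 500, 521,  694, 802, 818, 912]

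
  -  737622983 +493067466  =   - 244555517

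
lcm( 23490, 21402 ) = 963090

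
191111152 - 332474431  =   - 141363279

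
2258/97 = 2258/97 = 23.28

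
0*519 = 0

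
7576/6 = 3788/3 = 1262.67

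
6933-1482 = 5451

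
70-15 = 55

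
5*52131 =260655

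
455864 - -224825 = 680689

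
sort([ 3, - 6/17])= [  -  6/17, 3]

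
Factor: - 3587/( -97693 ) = 17^1*463^(- 1 ) = 17/463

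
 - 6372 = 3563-9935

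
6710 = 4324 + 2386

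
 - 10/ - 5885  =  2/1177 = 0.00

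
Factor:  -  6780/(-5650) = 6/5 =2^1*3^1*5^ ( - 1) 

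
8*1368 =10944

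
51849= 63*823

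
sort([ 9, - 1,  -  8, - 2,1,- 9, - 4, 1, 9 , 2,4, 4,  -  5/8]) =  [- 9,  -  8,-4, - 2, - 1, - 5/8, 1,1,2,4,  4 , 9, 9 ]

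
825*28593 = 23589225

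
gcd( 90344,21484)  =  4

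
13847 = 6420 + 7427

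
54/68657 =54/68657  =  0.00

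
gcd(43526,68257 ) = 7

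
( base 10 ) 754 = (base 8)1362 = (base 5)11004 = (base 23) 19I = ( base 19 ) 21D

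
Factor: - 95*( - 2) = 190 = 2^1 * 5^1  *19^1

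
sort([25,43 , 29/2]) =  [ 29/2,25,43]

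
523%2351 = 523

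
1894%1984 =1894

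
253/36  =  7 + 1/36 = 7.03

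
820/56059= 820/56059 =0.01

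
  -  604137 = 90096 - 694233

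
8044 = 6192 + 1852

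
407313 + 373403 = 780716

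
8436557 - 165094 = 8271463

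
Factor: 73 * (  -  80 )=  - 2^4*5^1 * 73^1 = - 5840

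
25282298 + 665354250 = 690636548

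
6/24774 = 1/4129 = 0.00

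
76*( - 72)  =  -5472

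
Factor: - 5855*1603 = -5^1*7^1*229^1*1171^1= -9385565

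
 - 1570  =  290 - 1860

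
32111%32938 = 32111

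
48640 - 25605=23035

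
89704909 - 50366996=39337913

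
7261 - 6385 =876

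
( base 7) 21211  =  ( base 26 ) 7JP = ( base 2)1010010000011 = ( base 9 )7174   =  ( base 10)5251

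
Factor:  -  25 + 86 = 61^1 = 61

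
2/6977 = 2/6977 = 0.00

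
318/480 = 53/80 = 0.66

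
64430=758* 85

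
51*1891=96441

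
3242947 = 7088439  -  3845492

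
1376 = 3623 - 2247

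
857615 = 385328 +472287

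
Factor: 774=2^1*3^2*43^1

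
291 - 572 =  - 281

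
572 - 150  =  422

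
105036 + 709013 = 814049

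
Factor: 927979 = 13^2* 17^2 * 19^1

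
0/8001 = 0 = 0.00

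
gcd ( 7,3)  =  1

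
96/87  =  1 + 3/29 = 1.10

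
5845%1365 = 385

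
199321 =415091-215770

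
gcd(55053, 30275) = 1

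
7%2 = 1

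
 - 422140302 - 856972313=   -  1279112615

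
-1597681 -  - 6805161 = 5207480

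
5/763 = 5/763 = 0.01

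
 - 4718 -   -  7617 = 2899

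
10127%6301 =3826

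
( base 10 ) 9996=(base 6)114140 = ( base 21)11e0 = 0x270c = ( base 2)10011100001100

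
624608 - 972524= - 347916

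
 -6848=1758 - 8606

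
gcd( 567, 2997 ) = 81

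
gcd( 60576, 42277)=631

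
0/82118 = 0 = 0.00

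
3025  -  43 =2982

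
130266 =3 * 43422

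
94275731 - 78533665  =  15742066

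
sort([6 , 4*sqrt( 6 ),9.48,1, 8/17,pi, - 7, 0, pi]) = [ - 7,0,8/17 , 1,pi,pi , 6,  9.48,4 * sqrt(6) ] 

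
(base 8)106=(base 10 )70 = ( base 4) 1012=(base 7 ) 130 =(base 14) 50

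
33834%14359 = 5116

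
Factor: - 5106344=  - 2^3*251^1*2543^1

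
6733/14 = 480+13/14 = 480.93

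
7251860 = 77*94180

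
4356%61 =25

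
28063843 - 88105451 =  -60041608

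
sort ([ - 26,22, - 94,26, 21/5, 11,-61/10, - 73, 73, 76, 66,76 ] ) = [ - 94, - 73, - 26, - 61/10,21/5 , 11 , 22,26, 66, 73,76 , 76] 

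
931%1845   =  931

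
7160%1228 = 1020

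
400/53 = 400/53 = 7.55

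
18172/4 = 4543 = 4543.00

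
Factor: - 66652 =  - 2^2 * 19^1*877^1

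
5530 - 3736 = 1794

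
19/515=19/515 = 0.04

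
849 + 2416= 3265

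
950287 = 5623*169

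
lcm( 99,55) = 495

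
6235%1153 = 470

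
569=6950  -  6381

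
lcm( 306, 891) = 30294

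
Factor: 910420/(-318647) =-20/7 = -  2^2*5^1*7^(  -  1 ) 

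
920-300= 620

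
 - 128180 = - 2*64090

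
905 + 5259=6164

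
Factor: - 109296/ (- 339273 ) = 48/149 = 2^4  *  3^1*149^(-1 )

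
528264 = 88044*6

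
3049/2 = 1524  +  1/2=1524.50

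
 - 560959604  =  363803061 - 924762665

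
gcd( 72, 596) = 4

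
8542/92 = 4271/46 = 92.85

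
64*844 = 54016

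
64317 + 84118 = 148435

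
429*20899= 8965671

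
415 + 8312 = 8727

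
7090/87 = 81 + 43/87 = 81.49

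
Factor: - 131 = - 131^1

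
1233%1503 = 1233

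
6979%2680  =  1619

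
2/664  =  1/332=0.00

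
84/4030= 42/2015= 0.02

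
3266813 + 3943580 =7210393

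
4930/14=352 + 1/7 = 352.14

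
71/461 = 71/461= 0.15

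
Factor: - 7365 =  - 3^1*5^1*491^1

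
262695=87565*3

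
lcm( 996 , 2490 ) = 4980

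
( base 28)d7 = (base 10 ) 371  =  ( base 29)cn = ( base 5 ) 2441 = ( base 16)173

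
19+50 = 69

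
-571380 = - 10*57138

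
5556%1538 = 942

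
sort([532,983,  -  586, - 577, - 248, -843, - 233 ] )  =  [ - 843 , - 586, - 577, - 248,- 233,532,  983]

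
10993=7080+3913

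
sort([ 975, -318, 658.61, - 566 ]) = [-566,-318 , 658.61, 975]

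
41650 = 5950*7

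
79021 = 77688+1333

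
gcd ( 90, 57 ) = 3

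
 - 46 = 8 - 54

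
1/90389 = 1/90389 = 0.00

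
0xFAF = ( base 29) 4md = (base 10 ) 4015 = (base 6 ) 30331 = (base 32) 3TF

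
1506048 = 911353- - 594695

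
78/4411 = 78/4411 = 0.02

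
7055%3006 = 1043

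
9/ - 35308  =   - 1+ 35299/35308 = - 0.00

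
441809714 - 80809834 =360999880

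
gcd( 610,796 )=2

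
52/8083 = 52/8083  =  0.01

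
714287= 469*1523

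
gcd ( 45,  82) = 1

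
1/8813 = 1/8813 = 0.00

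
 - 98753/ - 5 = 98753/5 = 19750.60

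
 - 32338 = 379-32717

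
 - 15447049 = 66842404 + - 82289453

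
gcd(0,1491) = 1491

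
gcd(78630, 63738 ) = 6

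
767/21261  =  767/21261 = 0.04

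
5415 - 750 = 4665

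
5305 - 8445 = -3140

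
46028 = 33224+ 12804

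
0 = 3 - 3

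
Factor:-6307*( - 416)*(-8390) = -22012943680 = - 2^6*5^1*7^1 *13^1*17^1*53^1 * 839^1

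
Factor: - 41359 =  - 59^1*701^1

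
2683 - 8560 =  - 5877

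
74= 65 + 9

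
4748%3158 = 1590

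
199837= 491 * 407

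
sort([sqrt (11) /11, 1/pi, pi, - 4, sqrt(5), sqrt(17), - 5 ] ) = [-5, - 4,sqrt( 11)/11, 1/pi, sqrt( 5), pi, sqrt( 17)]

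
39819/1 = 39819 = 39819.00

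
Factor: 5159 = 7^1 * 11^1*67^1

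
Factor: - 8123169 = -3^1 * 809^1*3347^1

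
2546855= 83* 30685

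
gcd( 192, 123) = 3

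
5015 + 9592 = 14607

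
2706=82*33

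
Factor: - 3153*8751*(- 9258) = 255445837974 =2^1*3^3*1051^1*1543^1*2917^1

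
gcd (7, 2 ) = 1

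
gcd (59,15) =1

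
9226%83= 13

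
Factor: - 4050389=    - 7^2  *131^1*631^1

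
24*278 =6672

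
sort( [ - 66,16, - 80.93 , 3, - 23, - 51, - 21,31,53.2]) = [ - 80.93 ,- 66, - 51, - 23, - 21 , 3,16,31,53.2]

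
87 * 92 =8004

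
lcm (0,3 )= 0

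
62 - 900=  - 838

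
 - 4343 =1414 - 5757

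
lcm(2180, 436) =2180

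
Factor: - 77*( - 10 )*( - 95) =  - 2^1*5^2*7^1*11^1*19^1 = -  73150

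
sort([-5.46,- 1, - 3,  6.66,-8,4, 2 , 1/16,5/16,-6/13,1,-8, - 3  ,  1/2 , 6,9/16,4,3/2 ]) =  [ - 8, - 8, - 5.46, - 3, - 3, -1,-6/13, 1/16,5/16 , 1/2, 9/16, 1  ,  3/2,2, 4,4,6,6.66 ] 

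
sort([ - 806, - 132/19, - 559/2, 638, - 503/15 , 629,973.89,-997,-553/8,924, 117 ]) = [ - 997, - 806 , - 559/2,-553/8, - 503/15, - 132/19,117, 629, 638,924, 973.89]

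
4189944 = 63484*66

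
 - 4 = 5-9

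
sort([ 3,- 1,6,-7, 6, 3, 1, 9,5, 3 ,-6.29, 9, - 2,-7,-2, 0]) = [-7, - 7,  -  6.29, - 2,-2,-1, 0, 1,3,  3,3,5, 6, 6,  9, 9]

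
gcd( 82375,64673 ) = 1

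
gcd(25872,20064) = 528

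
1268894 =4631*274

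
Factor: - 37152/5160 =-36/5 =-  2^2*3^2*5^( - 1)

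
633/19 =633/19 = 33.32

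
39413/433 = 39413/433= 91.02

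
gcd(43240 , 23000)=920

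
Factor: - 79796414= - 2^1  *  41^1*251^1*3877^1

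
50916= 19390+31526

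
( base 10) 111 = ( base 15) 76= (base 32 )3F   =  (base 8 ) 157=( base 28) 3R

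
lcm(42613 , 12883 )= 553969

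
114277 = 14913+99364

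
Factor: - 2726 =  - 2^1*29^1*47^1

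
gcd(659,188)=1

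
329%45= 14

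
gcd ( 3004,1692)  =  4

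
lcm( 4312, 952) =73304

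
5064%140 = 24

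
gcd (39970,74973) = 1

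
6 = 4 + 2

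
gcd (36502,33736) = 2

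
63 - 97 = -34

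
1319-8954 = -7635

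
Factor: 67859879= 41^1*919^1 * 1801^1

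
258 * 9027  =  2328966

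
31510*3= 94530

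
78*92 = 7176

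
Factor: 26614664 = 2^3*59^1 *113^1*499^1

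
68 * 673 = 45764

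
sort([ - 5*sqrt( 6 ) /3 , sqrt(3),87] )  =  [ - 5 * sqrt (6 )/3,sqrt(3 ), 87 ]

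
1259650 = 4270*295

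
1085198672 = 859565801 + 225632871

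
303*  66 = 19998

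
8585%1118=759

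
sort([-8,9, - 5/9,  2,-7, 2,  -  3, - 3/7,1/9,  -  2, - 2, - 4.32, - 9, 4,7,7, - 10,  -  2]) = [-10 , - 9, - 8,  -  7,  -  4.32, - 3,  -  2, - 2,  -  2,  -  5/9 , - 3/7,1/9,2,2,4, 7,7, 9 ]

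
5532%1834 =30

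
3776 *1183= 4467008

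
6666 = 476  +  6190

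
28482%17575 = 10907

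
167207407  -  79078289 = 88129118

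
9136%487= 370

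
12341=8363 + 3978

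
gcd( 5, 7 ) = 1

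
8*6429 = 51432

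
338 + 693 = 1031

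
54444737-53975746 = 468991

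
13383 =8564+4819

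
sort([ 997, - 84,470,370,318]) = [ - 84,318, 370  ,  470, 997 ]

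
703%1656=703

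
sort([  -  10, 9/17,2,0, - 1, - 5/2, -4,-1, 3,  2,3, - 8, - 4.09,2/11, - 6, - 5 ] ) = [ - 10,- 8, - 6,-5, - 4.09, - 4, - 5/2, - 1, - 1,0,2/11,9/17, 2,  2,3,3]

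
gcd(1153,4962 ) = 1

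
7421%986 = 519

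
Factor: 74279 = 74279^1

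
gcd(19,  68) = 1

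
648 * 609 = 394632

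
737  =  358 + 379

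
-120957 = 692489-813446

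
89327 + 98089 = 187416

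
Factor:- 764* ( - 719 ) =549316 = 2^2*191^1*719^1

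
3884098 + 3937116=7821214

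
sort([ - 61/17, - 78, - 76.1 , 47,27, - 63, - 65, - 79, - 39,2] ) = [ - 79, - 78 , - 76.1,-65,- 63  ,-39,-61/17,2, 27,47]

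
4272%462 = 114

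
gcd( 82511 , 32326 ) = 1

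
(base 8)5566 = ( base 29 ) 3E5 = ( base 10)2934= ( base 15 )d09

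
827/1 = 827 = 827.00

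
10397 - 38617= -28220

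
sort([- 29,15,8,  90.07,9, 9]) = [ - 29,8,9, 9,15,90.07 ]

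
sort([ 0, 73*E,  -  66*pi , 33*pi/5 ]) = [ - 66*pi, 0, 33*pi/5, 73 * E]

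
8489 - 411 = 8078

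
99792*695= 69355440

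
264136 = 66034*4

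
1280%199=86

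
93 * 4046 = 376278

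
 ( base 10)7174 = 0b1110000000110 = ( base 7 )26626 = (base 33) 6jd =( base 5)212144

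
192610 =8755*22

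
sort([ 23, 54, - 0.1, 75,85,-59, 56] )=[ - 59, - 0.1, 23,54, 56,75, 85 ] 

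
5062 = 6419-1357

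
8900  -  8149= 751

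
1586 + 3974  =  5560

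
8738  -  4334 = 4404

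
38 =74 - 36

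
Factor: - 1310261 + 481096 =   -  829165  =  - 5^1*165833^1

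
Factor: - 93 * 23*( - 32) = 2^5 * 3^1*23^1*31^1=68448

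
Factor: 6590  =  2^1*5^1*659^1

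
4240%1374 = 118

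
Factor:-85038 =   -  2^1*3^1*14173^1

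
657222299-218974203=438248096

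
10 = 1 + 9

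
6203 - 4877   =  1326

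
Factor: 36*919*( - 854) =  - 28253736 = - 2^3*3^2*7^1 * 61^1*919^1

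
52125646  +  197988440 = 250114086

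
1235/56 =22 + 3/56 = 22.05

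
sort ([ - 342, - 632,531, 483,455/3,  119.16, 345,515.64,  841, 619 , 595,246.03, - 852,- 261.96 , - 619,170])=[ - 852,-632, - 619,- 342, - 261.96,119.16 , 455/3 , 170, 246.03,345, 483, 515.64,531,595 , 619, 841 ]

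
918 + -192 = 726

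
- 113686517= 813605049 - 927291566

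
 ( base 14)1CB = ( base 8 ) 567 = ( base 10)375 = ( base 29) cr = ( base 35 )AP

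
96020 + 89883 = 185903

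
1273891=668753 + 605138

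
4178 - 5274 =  - 1096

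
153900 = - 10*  ( - 15390)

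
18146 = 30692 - 12546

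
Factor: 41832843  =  3^1*13^1*1072637^1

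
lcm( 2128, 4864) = 34048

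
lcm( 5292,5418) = 227556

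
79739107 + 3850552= 83589659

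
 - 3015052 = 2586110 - 5601162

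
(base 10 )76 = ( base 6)204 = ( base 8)114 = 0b1001100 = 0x4c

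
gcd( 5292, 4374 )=54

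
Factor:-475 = -5^2*19^1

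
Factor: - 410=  - 2^1*5^1*41^1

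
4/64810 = 2/32405 = 0.00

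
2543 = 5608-3065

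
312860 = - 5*( - 62572) 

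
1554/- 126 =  - 13 + 2/3 = -12.33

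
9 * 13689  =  123201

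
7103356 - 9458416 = -2355060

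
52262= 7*7466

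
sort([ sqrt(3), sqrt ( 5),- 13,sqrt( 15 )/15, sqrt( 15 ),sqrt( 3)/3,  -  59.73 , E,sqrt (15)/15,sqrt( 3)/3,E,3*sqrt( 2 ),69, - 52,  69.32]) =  [ - 59.73, - 52,-13,  sqrt( 15 )/15,sqrt( 15 ) /15, sqrt( 3 )/3,sqrt( 3)/3,sqrt( 3),sqrt(5 ) , E,E  ,  sqrt( 15 ),3 * sqrt(2),69, 69.32 ] 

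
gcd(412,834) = 2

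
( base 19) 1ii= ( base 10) 721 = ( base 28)PL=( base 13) 436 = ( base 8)1321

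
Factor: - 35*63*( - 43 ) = 3^2 *5^1*7^2 * 43^1 = 94815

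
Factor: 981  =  3^2 * 109^1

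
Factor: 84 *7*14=2^3*3^1*7^3 = 8232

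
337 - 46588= - 46251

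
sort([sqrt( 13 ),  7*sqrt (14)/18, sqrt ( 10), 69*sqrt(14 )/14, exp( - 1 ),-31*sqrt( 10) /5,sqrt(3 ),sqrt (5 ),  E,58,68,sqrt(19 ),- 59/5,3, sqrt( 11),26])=[ - 31*sqrt (10 )/5,-59/5,exp( - 1), 7*sqrt ( 14)/18, sqrt (3 ), sqrt( 5), E,3,sqrt(10 ) , sqrt( 11) , sqrt( 13),sqrt(19), 69*sqrt( 14)/14, 26,58,68]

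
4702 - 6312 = -1610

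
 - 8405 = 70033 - 78438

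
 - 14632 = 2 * ( - 7316) 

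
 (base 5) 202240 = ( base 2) 1100110101010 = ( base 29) 7NG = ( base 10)6570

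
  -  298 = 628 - 926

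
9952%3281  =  109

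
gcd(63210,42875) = 245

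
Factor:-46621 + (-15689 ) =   -  62310 = -2^1*3^1 * 5^1*31^1*67^1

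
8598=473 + 8125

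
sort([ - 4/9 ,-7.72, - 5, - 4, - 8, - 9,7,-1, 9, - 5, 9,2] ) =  [ - 9, - 8,-7.72 , - 5, - 5,-4, - 1,-4/9, 2 , 7 , 9, 9] 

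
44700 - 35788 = 8912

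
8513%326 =37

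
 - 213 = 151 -364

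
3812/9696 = 953/2424 =0.39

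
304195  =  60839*5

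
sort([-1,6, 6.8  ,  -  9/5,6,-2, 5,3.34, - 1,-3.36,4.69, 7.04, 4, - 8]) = [-8, - 3.36, - 2, - 9/5, - 1,-1, 3.34, 4, 4.69, 5, 6,6,  6.8, 7.04]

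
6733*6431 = 43299923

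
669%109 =15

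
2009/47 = 42 + 35/47 = 42.74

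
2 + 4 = 6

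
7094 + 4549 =11643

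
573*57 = 32661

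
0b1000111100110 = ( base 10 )4582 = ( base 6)33114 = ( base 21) a84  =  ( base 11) 3496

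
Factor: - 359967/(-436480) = 2^( - 8 )*3^1*5^( - 1)*11^ (-1 )*31^( -1)*97^1*1237^1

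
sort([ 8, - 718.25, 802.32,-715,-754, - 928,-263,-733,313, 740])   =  [-928, - 754, - 733, - 718.25 , -715, -263,8, 313, 740, 802.32 ] 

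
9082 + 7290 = 16372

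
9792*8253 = 80813376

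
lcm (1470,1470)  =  1470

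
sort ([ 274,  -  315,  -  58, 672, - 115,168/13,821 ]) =[-315, - 115,- 58,168/13,274,  672,821]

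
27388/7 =27388/7 = 3912.57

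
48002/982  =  24001/491 = 48.88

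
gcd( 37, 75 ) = 1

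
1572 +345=1917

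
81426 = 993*82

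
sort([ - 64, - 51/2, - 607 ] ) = [ - 607,- 64,  -  51/2]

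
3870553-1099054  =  2771499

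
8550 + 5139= 13689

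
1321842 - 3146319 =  - 1824477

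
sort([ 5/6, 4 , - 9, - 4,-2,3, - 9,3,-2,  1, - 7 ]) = [ - 9,  -  9, - 7,-4, - 2,  -  2, 5/6, 1,3  ,  3, 4]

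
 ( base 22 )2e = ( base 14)42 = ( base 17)37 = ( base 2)111010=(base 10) 58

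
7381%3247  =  887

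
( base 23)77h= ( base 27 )58K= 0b111100101001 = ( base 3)12022202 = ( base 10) 3881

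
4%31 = 4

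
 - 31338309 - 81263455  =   - 112601764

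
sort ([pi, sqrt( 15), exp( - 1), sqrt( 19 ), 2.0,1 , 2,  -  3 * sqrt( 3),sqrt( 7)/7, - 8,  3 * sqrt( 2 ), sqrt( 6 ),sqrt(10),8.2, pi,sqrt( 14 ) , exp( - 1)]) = [ - 8, - 3*sqrt ( 3), exp(-1),exp( - 1),  sqrt( 7 ) /7,1,2.0, 2,  sqrt( 6 ) , pi, pi,sqrt(10),  sqrt( 14 ),sqrt( 15),3*sqrt(2), sqrt( 19 ),8.2]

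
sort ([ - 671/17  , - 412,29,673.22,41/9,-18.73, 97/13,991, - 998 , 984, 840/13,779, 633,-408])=[-998, - 412, - 408,- 671/17, - 18.73, 41/9, 97/13, 29,  840/13,633 , 673.22,779, 984,991 ] 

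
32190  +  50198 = 82388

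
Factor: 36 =2^2*3^2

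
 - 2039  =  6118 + -8157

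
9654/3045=3 + 173/1015 = 3.17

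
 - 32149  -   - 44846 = 12697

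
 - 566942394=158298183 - 725240577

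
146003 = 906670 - 760667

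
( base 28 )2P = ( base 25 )36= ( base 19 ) 45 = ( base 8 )121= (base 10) 81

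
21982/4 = 5495 + 1/2= 5495.50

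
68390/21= 3256 +2/3 = 3256.67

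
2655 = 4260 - 1605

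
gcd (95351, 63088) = 1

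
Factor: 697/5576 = 1/8 =2^( - 3 )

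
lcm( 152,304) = 304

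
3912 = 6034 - 2122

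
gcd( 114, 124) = 2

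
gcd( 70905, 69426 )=87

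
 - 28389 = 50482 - 78871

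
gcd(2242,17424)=2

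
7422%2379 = 285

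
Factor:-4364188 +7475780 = 2^3*11^1*19^1*1861^1 = 3111592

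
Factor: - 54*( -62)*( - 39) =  - 2^2*3^4 * 13^1*31^1  =  -130572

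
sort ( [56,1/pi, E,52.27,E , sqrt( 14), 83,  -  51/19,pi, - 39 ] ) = [ - 39, - 51/19,1/pi , E, E,pi,sqrt(14),52.27, 56, 83 ] 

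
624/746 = 312/373 = 0.84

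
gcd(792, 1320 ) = 264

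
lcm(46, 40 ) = 920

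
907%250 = 157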